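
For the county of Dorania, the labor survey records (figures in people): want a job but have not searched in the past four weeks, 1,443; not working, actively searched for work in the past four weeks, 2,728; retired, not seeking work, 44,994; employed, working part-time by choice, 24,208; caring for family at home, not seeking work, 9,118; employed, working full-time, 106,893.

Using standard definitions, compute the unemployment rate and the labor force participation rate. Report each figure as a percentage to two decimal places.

Employed = 24,208 + 106,893 = 131,101.
Unemployed = 2,728.
Labor force = 131,101 + 2,728 = 133,829.
Not in labor force = 1,443 + 44,994 + 9,118 = 55,555 (those not working and not actively searching are outside the labor force — including those who want a job but have given up searching).
Civilian working-age population = 133,829 + 55,555 = 189,384.
Unemployment rate = 2,728 / 133,829 = 2.04%.
Labor force participation rate = 133,829 / 189,384 = 70.67%.

Unemployment rate ≈ 2.04%; labor force participation rate ≈ 70.67%.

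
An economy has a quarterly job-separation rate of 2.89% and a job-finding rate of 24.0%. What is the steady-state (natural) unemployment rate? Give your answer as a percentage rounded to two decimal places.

Steady-state unemployment rate ≈ 10.75%.

At steady state the flows balance: s·E = f·U, so U/(E+U) = s/(s+f).
u* = 2.89 / (2.89 + 24.0) = 2.89 / 26.89 = 10.75%.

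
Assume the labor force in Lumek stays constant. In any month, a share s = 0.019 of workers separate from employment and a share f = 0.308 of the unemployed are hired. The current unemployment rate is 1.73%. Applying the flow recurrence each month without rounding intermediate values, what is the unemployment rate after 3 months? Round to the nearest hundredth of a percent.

Unemployment rate after three months ≈ 4.57%.

With a fixed labor force, u_{t+1} = u_t + s·(1−u_t) − f·u_t = u_t·(1−s−f) + s.
Here 1−s−f = 0.673 and s = 0.019.
u_1 = 0.017300 × 0.673 + 0.019 = 0.030643.
u_2 = 0.030643 × 0.673 + 0.019 = 0.039623.
u_3 = 0.039623 × 0.673 + 0.019 = 0.045666.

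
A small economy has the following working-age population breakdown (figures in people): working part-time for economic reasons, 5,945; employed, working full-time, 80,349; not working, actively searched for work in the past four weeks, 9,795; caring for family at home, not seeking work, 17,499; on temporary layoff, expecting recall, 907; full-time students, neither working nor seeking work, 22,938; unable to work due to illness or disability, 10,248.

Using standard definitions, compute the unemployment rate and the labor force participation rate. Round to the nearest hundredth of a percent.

Employed = 5,945 + 80,349 = 86,294 (anyone who worked, including part-time for economic reasons, counts as employed).
Unemployed = 9,795 + 907 = 10,702 (jobless and actively searching, or on temporary layoff).
Labor force = 86,294 + 10,702 = 96,996.
Not in labor force = 17,499 + 22,938 + 10,248 = 50,685 (those not working and not actively searching are outside the labor force).
Civilian working-age population = 96,996 + 50,685 = 147,681.
Unemployment rate = 10,702 / 96,996 = 11.03%.
Labor force participation rate = 96,996 / 147,681 = 65.68%.

Unemployment rate ≈ 11.03%; labor force participation rate ≈ 65.68%.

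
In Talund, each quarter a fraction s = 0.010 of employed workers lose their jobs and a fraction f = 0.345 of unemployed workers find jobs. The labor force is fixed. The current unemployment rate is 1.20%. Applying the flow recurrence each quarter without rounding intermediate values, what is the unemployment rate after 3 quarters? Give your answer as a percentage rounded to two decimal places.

With a fixed labor force, u_{t+1} = u_t + s·(1−u_t) − f·u_t = u_t·(1−s−f) + s.
Here 1−s−f = 0.645 and s = 0.010.
u_1 = 0.012000 × 0.645 + 0.010 = 0.017740.
u_2 = 0.017740 × 0.645 + 0.010 = 0.021442.
u_3 = 0.021442 × 0.645 + 0.010 = 0.023830.

Unemployment rate after three quarters ≈ 2.38%.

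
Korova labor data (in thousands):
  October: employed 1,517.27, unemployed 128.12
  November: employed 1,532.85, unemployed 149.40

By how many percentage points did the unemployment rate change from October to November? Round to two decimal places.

October: labor force = 1,517.27 + 128.12 = 1,645.39; u = 128.12/1,645.39 = 7.79%.
November: labor force = 1,532.85 + 149.40 = 1,682.25; u = 149.40/1,682.25 = 8.88%.
Change = 8.88% − 7.79% = +1.09 pp.

The unemployment rate changed by +1.09 percentage points.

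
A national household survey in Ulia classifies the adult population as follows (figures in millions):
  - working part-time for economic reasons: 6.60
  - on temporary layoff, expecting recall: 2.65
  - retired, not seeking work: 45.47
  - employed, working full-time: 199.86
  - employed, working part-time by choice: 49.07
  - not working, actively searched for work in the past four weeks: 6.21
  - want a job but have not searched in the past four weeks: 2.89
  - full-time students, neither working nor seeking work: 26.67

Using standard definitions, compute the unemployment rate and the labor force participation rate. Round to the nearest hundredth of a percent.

Employed = 6.60 + 199.86 + 49.07 = 255.53 million (anyone who worked, including part-time for economic reasons, counts as employed).
Unemployed = 2.65 + 6.21 = 8.86 million (jobless and actively searching, or on temporary layoff).
Labor force = 255.53 + 8.86 = 264.39 million.
Not in labor force = 45.47 + 2.89 + 26.67 = 75.03 million (those not working and not actively searching are outside the labor force — including those who want a job but have given up searching).
Civilian working-age population = 264.39 + 75.03 = 339.42 million.
Unemployment rate = 8.86 / 264.39 = 3.35%.
Labor force participation rate = 264.39 / 339.42 = 77.89%.

Unemployment rate ≈ 3.35%; labor force participation rate ≈ 77.89%.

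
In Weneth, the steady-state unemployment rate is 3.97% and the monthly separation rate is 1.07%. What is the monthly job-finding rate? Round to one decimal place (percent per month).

Job-finding rate ≈ 25.9% per month.

From u* = s/(s+f): f = s·(1−u)/u.
f = 1.07 × (1 − 0.0397) / 0.0397 = 1.0275 / 0.0397 ≈ 25.9% per month.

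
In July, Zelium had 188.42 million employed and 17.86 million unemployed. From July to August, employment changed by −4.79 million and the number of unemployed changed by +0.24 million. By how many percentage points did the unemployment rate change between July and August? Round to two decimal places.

The unemployment rate changed by +0.31 percentage points.

July: labor force = 188.42 + 17.86 = 206.28; u = 17.86/206.28 = 8.66%.
August: labor force = 183.63 + 18.10 = 201.73; u = 18.10/201.73 = 8.97%.
Change = 8.97% − 8.66% = +0.31 pp.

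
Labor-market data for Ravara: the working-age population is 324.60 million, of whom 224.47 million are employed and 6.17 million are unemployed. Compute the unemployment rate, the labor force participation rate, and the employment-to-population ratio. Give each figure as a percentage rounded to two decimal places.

Labor force = employed + unemployed = 224.47 + 6.17 = 230.64 million.
Unemployment rate = 6.17 / 230.64 = 2.68%.
Labor force participation rate = 230.64 / 324.60 = 71.05%.
Employment-population ratio = 224.47 / 324.60 = 69.15%.

Unemployment rate ≈ 2.68%; labor force participation rate ≈ 71.05%; employment-population ratio ≈ 69.15%.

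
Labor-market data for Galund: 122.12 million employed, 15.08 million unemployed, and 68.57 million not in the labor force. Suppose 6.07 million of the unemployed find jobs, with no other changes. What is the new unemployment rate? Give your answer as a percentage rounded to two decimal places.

Initially, labor force = 122.12 + 15.08 = 137.20 million, so u = 15.08/137.20 = 10.99%.
After the change, unemployed falls and employed rises by 6.07; labor force unchanged → E = 128.19, U = 9.01, labor force = 137.20 million.
New unemployment rate = 9.01 / 137.20 = 6.57%.

New unemployment rate ≈ 6.57%.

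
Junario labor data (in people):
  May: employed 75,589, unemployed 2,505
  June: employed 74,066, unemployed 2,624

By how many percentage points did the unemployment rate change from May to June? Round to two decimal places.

The unemployment rate changed by +0.21 percentage points.

May: labor force = 75,589 + 2,505 = 78,094; u = 2,505/78,094 = 3.21%.
June: labor force = 74,066 + 2,624 = 76,690; u = 2,624/76,690 = 3.42%.
Change = 3.42% − 3.21% = +0.21 pp.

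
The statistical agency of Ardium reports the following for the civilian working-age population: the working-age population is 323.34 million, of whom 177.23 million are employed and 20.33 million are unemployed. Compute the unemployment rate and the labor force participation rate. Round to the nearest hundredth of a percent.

Labor force = employed + unemployed = 177.23 + 20.33 = 197.56 million.
Unemployment rate = 20.33 / 197.56 = 10.29%.
Labor force participation rate = 197.56 / 323.34 = 61.10%.

Unemployment rate ≈ 10.29%; labor force participation rate ≈ 61.10%.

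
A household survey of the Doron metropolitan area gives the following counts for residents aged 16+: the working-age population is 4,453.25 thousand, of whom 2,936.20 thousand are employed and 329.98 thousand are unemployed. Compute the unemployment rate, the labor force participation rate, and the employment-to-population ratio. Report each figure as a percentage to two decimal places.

Unemployment rate ≈ 10.10%; labor force participation rate ≈ 73.34%; employment-population ratio ≈ 65.93%.

Labor force = employed + unemployed = 2,936.20 + 329.98 = 3,266.18 thousand.
Unemployment rate = 329.98 / 3,266.18 = 10.10%.
Labor force participation rate = 3,266.18 / 4,453.25 = 73.34%.
Employment-population ratio = 2,936.20 / 4,453.25 = 65.93%.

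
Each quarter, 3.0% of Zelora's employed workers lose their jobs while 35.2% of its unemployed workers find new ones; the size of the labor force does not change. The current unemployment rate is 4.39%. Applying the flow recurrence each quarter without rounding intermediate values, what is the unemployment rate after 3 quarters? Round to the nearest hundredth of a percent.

With a fixed labor force, u_{t+1} = u_t + s·(1−u_t) − f·u_t = u_t·(1−s−f) + s.
Here 1−s−f = 0.618 and s = 0.030.
u_1 = 0.043900 × 0.618 + 0.030 = 0.057130.
u_2 = 0.057130 × 0.618 + 0.030 = 0.065306.
u_3 = 0.065306 × 0.618 + 0.030 = 0.070359.

Unemployment rate after three quarters ≈ 7.04%.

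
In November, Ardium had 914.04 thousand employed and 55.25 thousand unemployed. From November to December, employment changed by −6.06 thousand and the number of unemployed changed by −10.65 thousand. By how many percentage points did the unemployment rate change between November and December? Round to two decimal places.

The unemployment rate changed by −1.02 percentage points.

November: labor force = 914.04 + 55.25 = 969.29; u = 55.25/969.29 = 5.70%.
December: labor force = 907.98 + 44.60 = 952.58; u = 44.60/952.58 = 4.68%.
Change = 4.68% − 5.70% = −1.02 pp.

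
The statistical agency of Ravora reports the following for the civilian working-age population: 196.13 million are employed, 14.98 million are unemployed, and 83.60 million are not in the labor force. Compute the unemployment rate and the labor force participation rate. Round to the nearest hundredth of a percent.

Labor force = employed + unemployed = 196.13 + 14.98 = 211.11 million.
Working-age population = 211.11 + 83.60 = 294.71 million.
Unemployment rate = 14.98 / 211.11 = 7.10%.
Labor force participation rate = 211.11 / 294.71 = 71.63%.

Unemployment rate ≈ 7.10%; labor force participation rate ≈ 71.63%.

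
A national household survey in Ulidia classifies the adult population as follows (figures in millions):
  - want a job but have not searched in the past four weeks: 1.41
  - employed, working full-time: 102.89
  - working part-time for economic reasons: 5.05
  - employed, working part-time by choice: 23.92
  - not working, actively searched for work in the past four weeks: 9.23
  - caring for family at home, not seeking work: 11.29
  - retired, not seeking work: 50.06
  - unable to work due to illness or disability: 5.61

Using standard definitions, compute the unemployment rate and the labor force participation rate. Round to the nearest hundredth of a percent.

Employed = 102.89 + 5.05 + 23.92 = 131.86 million (anyone who worked, including part-time for economic reasons, counts as employed).
Unemployed = 9.23 million.
Labor force = 131.86 + 9.23 = 141.09 million.
Not in labor force = 1.41 + 11.29 + 50.06 + 5.61 = 68.37 million (those not working and not actively searching are outside the labor force — including those who want a job but have given up searching).
Civilian working-age population = 141.09 + 68.37 = 209.46 million.
Unemployment rate = 9.23 / 141.09 = 6.54%.
Labor force participation rate = 141.09 / 209.46 = 67.36%.

Unemployment rate ≈ 6.54%; labor force participation rate ≈ 67.36%.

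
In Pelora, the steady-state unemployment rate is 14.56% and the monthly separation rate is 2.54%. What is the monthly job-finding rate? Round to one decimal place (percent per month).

Job-finding rate ≈ 14.9% per month.

From u* = s/(s+f): f = s·(1−u)/u.
f = 2.54 × (1 − 0.1456) / 0.1456 = 2.1702 / 0.1456 ≈ 14.9% per month.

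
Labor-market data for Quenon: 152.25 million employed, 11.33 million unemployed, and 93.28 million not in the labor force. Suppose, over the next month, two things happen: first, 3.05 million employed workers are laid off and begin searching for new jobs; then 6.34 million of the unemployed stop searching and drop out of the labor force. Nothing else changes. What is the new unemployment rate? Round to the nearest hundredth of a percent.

New unemployment rate ≈ 5.11%.

Initially, labor force = 152.25 + 11.33 = 163.58 million, so u = 11.33/163.58 = 6.93%.
After the first change, employed falls and unemployed rises by 3.05; labor force unchanged → E = 149.20, U = 14.38, labor force = 163.58 million.
After the second change, unemployed and labor force both fall by 6.34 → E = 149.20, U = 8.04, labor force = 157.24 million.
New unemployment rate = 8.04 / 157.24 = 5.11%.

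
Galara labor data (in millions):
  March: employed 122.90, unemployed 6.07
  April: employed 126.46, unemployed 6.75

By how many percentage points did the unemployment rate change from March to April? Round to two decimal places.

March: labor force = 122.90 + 6.07 = 128.97; u = 6.07/128.97 = 4.71%.
April: labor force = 126.46 + 6.75 = 133.21; u = 6.75/133.21 = 5.07%.
Change = 5.07% − 4.71% = +0.36 pp.

The unemployment rate changed by +0.36 percentage points.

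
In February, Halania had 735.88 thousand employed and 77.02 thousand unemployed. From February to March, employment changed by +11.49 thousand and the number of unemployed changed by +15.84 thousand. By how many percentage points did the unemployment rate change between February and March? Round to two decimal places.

The unemployment rate changed by +1.58 percentage points.

February: labor force = 735.88 + 77.02 = 812.90; u = 77.02/812.90 = 9.47%.
March: labor force = 747.37 + 92.86 = 840.23; u = 92.86/840.23 = 11.05%.
Change = 11.05% − 9.47% = +1.58 pp.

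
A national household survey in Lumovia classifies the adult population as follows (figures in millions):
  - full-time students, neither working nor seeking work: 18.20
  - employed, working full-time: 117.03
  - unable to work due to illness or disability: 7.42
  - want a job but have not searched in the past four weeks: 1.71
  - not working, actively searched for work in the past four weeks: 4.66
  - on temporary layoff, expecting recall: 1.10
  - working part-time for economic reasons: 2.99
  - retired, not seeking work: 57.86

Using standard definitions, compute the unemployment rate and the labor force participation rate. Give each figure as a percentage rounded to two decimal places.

Employed = 117.03 + 2.99 = 120.02 million (anyone who worked, including part-time for economic reasons, counts as employed).
Unemployed = 4.66 + 1.10 = 5.76 million (jobless and actively searching, or on temporary layoff).
Labor force = 120.02 + 5.76 = 125.78 million.
Not in labor force = 18.20 + 7.42 + 1.71 + 57.86 = 85.19 million (those not working and not actively searching are outside the labor force — including those who want a job but have given up searching).
Civilian working-age population = 125.78 + 85.19 = 210.97 million.
Unemployment rate = 5.76 / 125.78 = 4.58%.
Labor force participation rate = 125.78 / 210.97 = 59.62%.

Unemployment rate ≈ 4.58%; labor force participation rate ≈ 59.62%.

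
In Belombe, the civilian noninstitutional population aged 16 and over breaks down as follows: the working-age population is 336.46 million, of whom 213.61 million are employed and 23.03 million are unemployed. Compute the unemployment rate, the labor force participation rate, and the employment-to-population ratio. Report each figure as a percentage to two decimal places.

Unemployment rate ≈ 9.73%; labor force participation rate ≈ 70.33%; employment-population ratio ≈ 63.49%.

Labor force = employed + unemployed = 213.61 + 23.03 = 236.64 million.
Unemployment rate = 23.03 / 236.64 = 9.73%.
Labor force participation rate = 236.64 / 336.46 = 70.33%.
Employment-population ratio = 213.61 / 336.46 = 63.49%.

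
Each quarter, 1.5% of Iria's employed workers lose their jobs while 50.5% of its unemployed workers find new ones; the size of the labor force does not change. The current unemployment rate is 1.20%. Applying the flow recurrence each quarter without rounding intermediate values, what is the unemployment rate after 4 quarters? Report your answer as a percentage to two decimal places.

Unemployment rate after four quarters ≈ 2.80%.

With a fixed labor force, u_{t+1} = u_t + s·(1−u_t) − f·u_t = u_t·(1−s−f) + s.
Here 1−s−f = 0.480 and s = 0.015.
u_1 = 0.012000 × 0.480 + 0.015 = 0.020760.
u_2 = 0.020760 × 0.480 + 0.015 = 0.024965.
u_3 = 0.024965 × 0.480 + 0.015 = 0.026983.
u_4 = 0.026983 × 0.480 + 0.015 = 0.027952.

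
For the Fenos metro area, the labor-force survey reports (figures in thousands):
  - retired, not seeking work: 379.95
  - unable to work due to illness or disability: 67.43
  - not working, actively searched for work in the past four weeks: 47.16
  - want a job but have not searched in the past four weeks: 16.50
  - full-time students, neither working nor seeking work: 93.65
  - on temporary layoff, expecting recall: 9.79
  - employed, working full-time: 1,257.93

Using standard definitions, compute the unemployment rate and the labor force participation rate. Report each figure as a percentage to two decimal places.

Unemployment rate ≈ 4.33%; labor force participation rate ≈ 70.22%.

Employed = 1,257.93 thousand.
Unemployed = 47.16 + 9.79 = 56.95 thousand (jobless and actively searching, or on temporary layoff).
Labor force = 1,257.93 + 56.95 = 1,314.88 thousand.
Not in labor force = 379.95 + 67.43 + 16.50 + 93.65 = 557.53 thousand (those not working and not actively searching are outside the labor force — including those who want a job but have given up searching).
Civilian working-age population = 1,314.88 + 557.53 = 1,872.41 thousand.
Unemployment rate = 56.95 / 1,314.88 = 4.33%.
Labor force participation rate = 1,314.88 / 1,872.41 = 70.22%.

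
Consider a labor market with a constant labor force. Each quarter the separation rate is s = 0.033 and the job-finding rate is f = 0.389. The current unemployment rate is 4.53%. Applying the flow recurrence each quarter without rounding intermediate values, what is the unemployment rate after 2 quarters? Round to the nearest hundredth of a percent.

Unemployment rate after two quarters ≈ 6.72%.

With a fixed labor force, u_{t+1} = u_t + s·(1−u_t) − f·u_t = u_t·(1−s−f) + s.
Here 1−s−f = 0.578 and s = 0.033.
u_1 = 0.045300 × 0.578 + 0.033 = 0.059183.
u_2 = 0.059183 × 0.578 + 0.033 = 0.067208.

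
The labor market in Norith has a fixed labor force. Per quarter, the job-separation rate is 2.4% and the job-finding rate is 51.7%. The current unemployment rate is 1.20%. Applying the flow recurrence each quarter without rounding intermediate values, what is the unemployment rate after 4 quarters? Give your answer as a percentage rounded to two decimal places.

Unemployment rate after four quarters ≈ 4.29%.

With a fixed labor force, u_{t+1} = u_t + s·(1−u_t) − f·u_t = u_t·(1−s−f) + s.
Here 1−s−f = 0.459 and s = 0.024.
u_1 = 0.012000 × 0.459 + 0.024 = 0.029508.
u_2 = 0.029508 × 0.459 + 0.024 = 0.037544.
u_3 = 0.037544 × 0.459 + 0.024 = 0.041233.
u_4 = 0.041233 × 0.459 + 0.024 = 0.042926.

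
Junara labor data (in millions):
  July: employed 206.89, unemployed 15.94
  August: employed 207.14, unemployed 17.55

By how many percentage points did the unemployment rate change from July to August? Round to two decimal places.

The unemployment rate changed by +0.66 percentage points.

July: labor force = 206.89 + 15.94 = 222.83; u = 15.94/222.83 = 7.15%.
August: labor force = 207.14 + 17.55 = 224.69; u = 17.55/224.69 = 7.81%.
Change = 7.81% − 7.15% = +0.66 pp.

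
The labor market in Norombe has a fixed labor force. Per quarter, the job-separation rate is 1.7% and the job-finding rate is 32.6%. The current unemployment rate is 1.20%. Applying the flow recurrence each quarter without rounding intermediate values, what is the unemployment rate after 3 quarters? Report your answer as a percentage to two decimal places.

Unemployment rate after three quarters ≈ 3.89%.

With a fixed labor force, u_{t+1} = u_t + s·(1−u_t) − f·u_t = u_t·(1−s−f) + s.
Here 1−s−f = 0.657 and s = 0.017.
u_1 = 0.012000 × 0.657 + 0.017 = 0.024884.
u_2 = 0.024884 × 0.657 + 0.017 = 0.033349.
u_3 = 0.033349 × 0.657 + 0.017 = 0.038910.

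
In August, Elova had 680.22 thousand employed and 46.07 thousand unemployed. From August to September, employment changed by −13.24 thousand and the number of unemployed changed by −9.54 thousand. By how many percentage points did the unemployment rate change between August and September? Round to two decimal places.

The unemployment rate changed by −1.15 percentage points.

August: labor force = 680.22 + 46.07 = 726.29; u = 46.07/726.29 = 6.34%.
September: labor force = 666.98 + 36.53 = 703.51; u = 36.53/703.51 = 5.19%.
Change = 5.19% − 6.34% = −1.15 pp.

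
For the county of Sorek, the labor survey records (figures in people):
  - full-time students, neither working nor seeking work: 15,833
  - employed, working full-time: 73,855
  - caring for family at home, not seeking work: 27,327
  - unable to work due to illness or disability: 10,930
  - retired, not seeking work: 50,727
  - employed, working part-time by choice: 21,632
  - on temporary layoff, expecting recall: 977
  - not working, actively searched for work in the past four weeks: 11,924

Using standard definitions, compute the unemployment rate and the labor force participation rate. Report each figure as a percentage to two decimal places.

Unemployment rate ≈ 11.90%; labor force participation rate ≈ 50.84%.

Employed = 73,855 + 21,632 = 95,487.
Unemployed = 977 + 11,924 = 12,901 (jobless and actively searching, or on temporary layoff).
Labor force = 95,487 + 12,901 = 108,388.
Not in labor force = 15,833 + 27,327 + 10,930 + 50,727 = 104,817 (those not working and not actively searching are outside the labor force).
Civilian working-age population = 108,388 + 104,817 = 213,205.
Unemployment rate = 12,901 / 108,388 = 11.90%.
Labor force participation rate = 108,388 / 213,205 = 50.84%.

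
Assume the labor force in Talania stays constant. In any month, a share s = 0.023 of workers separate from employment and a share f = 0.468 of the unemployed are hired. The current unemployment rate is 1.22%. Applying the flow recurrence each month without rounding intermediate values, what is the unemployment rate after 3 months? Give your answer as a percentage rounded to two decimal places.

With a fixed labor force, u_{t+1} = u_t + s·(1−u_t) − f·u_t = u_t·(1−s−f) + s.
Here 1−s−f = 0.509 and s = 0.023.
u_1 = 0.012200 × 0.509 + 0.023 = 0.029210.
u_2 = 0.029210 × 0.509 + 0.023 = 0.037868.
u_3 = 0.037868 × 0.509 + 0.023 = 0.042275.

Unemployment rate after three months ≈ 4.23%.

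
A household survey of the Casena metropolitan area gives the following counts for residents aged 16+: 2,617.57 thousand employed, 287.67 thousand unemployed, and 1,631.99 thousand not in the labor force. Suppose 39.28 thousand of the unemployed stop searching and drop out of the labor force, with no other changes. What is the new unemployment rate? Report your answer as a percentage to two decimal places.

New unemployment rate ≈ 8.67%.

Initially, labor force = 2,617.57 + 287.67 = 2,905.24 thousand, so u = 287.67/2,905.24 = 9.90%.
After the change, unemployed and labor force both fall by 39.28 → E = 2,617.57, U = 248.39, labor force = 2,865.96 thousand.
New unemployment rate = 248.39 / 2,865.96 = 8.67%.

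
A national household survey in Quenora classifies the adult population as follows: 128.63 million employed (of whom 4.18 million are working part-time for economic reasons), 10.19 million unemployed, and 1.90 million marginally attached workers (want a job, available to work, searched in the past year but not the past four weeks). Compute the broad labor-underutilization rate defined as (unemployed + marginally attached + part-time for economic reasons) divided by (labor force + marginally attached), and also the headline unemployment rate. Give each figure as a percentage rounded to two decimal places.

Labor force = 128.63 + 10.19 = 138.82 million.
Numerator = 10.19 + 1.90 + 4.18 = 16.27 million.
Denominator = 138.82 + 1.90 = 140.72 million.
Broad rate = 16.27 / 140.72 = 11.56%.
Headline unemployment rate = 10.19 / 138.82 = 7.34%.

Broad underutilization rate ≈ 11.56%; headline unemployment rate ≈ 7.34%.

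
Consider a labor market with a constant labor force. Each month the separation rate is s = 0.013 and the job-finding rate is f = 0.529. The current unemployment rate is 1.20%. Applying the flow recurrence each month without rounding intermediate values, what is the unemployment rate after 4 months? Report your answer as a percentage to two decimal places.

With a fixed labor force, u_{t+1} = u_t + s·(1−u_t) − f·u_t = u_t·(1−s−f) + s.
Here 1−s−f = 0.458 and s = 0.013.
u_1 = 0.012000 × 0.458 + 0.013 = 0.018496.
u_2 = 0.018496 × 0.458 + 0.013 = 0.021471.
u_3 = 0.021471 × 0.458 + 0.013 = 0.022834.
u_4 = 0.022834 × 0.458 + 0.013 = 0.023458.

Unemployment rate after four months ≈ 2.35%.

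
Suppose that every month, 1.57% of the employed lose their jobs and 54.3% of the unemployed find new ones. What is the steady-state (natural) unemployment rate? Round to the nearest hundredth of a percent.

At steady state the flows balance: s·E = f·U, so U/(E+U) = s/(s+f).
u* = 1.57 / (1.57 + 54.3) = 1.57 / 55.87 = 2.81%.

Steady-state unemployment rate ≈ 2.81%.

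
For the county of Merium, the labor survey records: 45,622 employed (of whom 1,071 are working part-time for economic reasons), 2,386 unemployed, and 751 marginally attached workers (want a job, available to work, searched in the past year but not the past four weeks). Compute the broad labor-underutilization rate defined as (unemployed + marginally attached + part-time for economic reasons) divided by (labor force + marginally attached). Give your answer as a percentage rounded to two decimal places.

Broad underutilization rate ≈ 8.63%.

Labor force = 45,622 + 2,386 = 48,008.
Numerator = 2,386 + 751 + 1,071 = 4,208.
Denominator = 48,008 + 751 = 48,759.
Broad rate = 4,208 / 48,759 = 8.63%.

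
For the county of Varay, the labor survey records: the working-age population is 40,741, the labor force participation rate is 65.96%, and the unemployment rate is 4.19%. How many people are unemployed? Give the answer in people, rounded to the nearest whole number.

Labor force = 0.6596 × 40,741 = 26,873.
Unemployed = 0.0419 × 26,873 ≈ 1,126.

About 1,126 are unemployed.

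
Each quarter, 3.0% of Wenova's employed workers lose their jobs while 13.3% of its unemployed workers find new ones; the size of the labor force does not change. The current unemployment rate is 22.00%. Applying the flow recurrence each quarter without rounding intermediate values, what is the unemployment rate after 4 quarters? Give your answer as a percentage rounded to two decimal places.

With a fixed labor force, u_{t+1} = u_t + s·(1−u_t) − f·u_t = u_t·(1−s−f) + s.
Here 1−s−f = 0.837 and s = 0.030.
u_1 = 0.220000 × 0.837 + 0.030 = 0.214140.
u_2 = 0.214140 × 0.837 + 0.030 = 0.209235.
u_3 = 0.209235 × 0.837 + 0.030 = 0.205130.
u_4 = 0.205130 × 0.837 + 0.030 = 0.201694.

Unemployment rate after four quarters ≈ 20.17%.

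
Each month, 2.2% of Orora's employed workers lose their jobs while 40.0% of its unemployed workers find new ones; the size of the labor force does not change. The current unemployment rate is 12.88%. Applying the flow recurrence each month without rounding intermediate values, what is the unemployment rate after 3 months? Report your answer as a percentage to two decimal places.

With a fixed labor force, u_{t+1} = u_t + s·(1−u_t) − f·u_t = u_t·(1−s−f) + s.
Here 1−s−f = 0.578 and s = 0.022.
u_1 = 0.128800 × 0.578 + 0.022 = 0.096446.
u_2 = 0.096446 × 0.578 + 0.022 = 0.077746.
u_3 = 0.077746 × 0.578 + 0.022 = 0.066937.

Unemployment rate after three months ≈ 6.69%.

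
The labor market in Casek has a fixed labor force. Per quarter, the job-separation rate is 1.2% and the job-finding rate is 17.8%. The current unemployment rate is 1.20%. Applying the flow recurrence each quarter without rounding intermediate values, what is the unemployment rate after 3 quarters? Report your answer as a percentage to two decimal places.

Unemployment rate after three quarters ≈ 3.60%.

With a fixed labor force, u_{t+1} = u_t + s·(1−u_t) − f·u_t = u_t·(1−s−f) + s.
Here 1−s−f = 0.810 and s = 0.012.
u_1 = 0.012000 × 0.810 + 0.012 = 0.021720.
u_2 = 0.021720 × 0.810 + 0.012 = 0.029593.
u_3 = 0.029593 × 0.810 + 0.012 = 0.035970.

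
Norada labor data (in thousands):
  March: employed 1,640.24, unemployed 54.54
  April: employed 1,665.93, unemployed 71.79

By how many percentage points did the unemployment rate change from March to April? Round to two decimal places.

The unemployment rate changed by +0.91 percentage points.

March: labor force = 1,640.24 + 54.54 = 1,694.78; u = 54.54/1,694.78 = 3.22%.
April: labor force = 1,665.93 + 71.79 = 1,737.72; u = 71.79/1,737.72 = 4.13%.
Change = 4.13% − 3.22% = +0.91 pp.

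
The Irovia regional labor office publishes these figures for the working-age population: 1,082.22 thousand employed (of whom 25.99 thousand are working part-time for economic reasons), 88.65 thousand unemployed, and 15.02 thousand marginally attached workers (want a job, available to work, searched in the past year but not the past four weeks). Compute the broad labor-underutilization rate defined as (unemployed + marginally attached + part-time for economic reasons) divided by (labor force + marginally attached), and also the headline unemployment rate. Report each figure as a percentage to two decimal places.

Labor force = 1,082.22 + 88.65 = 1,170.87 thousand.
Numerator = 88.65 + 15.02 + 25.99 = 129.66 thousand.
Denominator = 1,170.87 + 15.02 = 1,185.89 thousand.
Broad rate = 129.66 / 1,185.89 = 10.93%.
Headline unemployment rate = 88.65 / 1,170.87 = 7.57%.

Broad underutilization rate ≈ 10.93%; headline unemployment rate ≈ 7.57%.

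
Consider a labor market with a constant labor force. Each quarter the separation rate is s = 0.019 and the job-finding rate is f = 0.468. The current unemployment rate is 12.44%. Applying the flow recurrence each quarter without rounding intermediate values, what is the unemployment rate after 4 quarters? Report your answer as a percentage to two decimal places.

With a fixed labor force, u_{t+1} = u_t + s·(1−u_t) − f·u_t = u_t·(1−s−f) + s.
Here 1−s−f = 0.513 and s = 0.019.
u_1 = 0.124400 × 0.513 + 0.019 = 0.082817.
u_2 = 0.082817 × 0.513 + 0.019 = 0.061485.
u_3 = 0.061485 × 0.513 + 0.019 = 0.050542.
u_4 = 0.050542 × 0.513 + 0.019 = 0.044928.

Unemployment rate after four quarters ≈ 4.49%.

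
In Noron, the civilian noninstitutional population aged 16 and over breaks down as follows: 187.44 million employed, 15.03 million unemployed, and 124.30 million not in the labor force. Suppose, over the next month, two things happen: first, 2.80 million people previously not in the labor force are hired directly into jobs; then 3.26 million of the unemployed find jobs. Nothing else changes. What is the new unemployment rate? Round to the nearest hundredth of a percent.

New unemployment rate ≈ 5.73%.

Initially, labor force = 187.44 + 15.03 = 202.47 million, so u = 15.03/202.47 = 7.42%.
After the first change, employed and labor force both rise by 2.80; unemployed unchanged → E = 190.24, U = 15.03, labor force = 205.27 million.
After the second change, unemployed falls and employed rises by 3.26; labor force unchanged → E = 193.50, U = 11.77, labor force = 205.27 million.
New unemployment rate = 11.77 / 205.27 = 5.73%.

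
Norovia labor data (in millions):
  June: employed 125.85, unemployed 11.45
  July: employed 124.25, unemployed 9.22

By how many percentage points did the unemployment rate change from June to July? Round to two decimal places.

June: labor force = 125.85 + 11.45 = 137.30; u = 11.45/137.30 = 8.34%.
July: labor force = 124.25 + 9.22 = 133.47; u = 9.22/133.47 = 6.91%.
Change = 6.91% − 8.34% = −1.43 pp.

The unemployment rate changed by −1.43 percentage points.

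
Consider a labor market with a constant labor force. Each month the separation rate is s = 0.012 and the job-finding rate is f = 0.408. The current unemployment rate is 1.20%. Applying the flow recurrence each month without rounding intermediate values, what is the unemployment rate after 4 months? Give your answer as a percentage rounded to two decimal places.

Unemployment rate after four months ≈ 2.67%.

With a fixed labor force, u_{t+1} = u_t + s·(1−u_t) − f·u_t = u_t·(1−s−f) + s.
Here 1−s−f = 0.580 and s = 0.012.
u_1 = 0.012000 × 0.580 + 0.012 = 0.018960.
u_2 = 0.018960 × 0.580 + 0.012 = 0.022997.
u_3 = 0.022997 × 0.580 + 0.012 = 0.025338.
u_4 = 0.025338 × 0.580 + 0.012 = 0.026696.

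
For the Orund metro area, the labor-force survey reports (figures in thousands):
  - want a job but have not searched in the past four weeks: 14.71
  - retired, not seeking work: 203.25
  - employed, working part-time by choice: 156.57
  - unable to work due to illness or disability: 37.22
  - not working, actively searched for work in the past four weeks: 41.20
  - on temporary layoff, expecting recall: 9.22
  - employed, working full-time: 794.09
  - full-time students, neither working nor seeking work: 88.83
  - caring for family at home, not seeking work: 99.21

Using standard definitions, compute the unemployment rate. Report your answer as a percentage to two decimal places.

Employed = 156.57 + 794.09 = 950.66 thousand.
Unemployed = 41.20 + 9.22 = 50.42 thousand (jobless and actively searching, or on temporary layoff).
Labor force = 950.66 + 50.42 = 1,001.08 thousand.
Unemployment rate = 50.42 / 1,001.08 = 5.04%.

Unemployment rate ≈ 5.04%.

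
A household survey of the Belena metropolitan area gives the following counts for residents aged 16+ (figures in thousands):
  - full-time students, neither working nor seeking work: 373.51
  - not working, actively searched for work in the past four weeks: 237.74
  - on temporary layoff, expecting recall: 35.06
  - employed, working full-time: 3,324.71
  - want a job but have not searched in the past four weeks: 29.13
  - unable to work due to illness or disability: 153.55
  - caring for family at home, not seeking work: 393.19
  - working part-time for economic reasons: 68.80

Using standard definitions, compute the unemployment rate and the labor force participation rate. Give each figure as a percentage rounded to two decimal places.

Unemployment rate ≈ 7.44%; labor force participation rate ≈ 79.43%.

Employed = 3,324.71 + 68.80 = 3,393.51 thousand (anyone who worked, including part-time for economic reasons, counts as employed).
Unemployed = 237.74 + 35.06 = 272.80 thousand (jobless and actively searching, or on temporary layoff).
Labor force = 3,393.51 + 272.80 = 3,666.31 thousand.
Not in labor force = 373.51 + 29.13 + 153.55 + 393.19 = 949.38 thousand (those not working and not actively searching are outside the labor force — including those who want a job but have given up searching).
Civilian working-age population = 3,666.31 + 949.38 = 4,615.69 thousand.
Unemployment rate = 272.80 / 3,666.31 = 7.44%.
Labor force participation rate = 3,666.31 / 4,615.69 = 79.43%.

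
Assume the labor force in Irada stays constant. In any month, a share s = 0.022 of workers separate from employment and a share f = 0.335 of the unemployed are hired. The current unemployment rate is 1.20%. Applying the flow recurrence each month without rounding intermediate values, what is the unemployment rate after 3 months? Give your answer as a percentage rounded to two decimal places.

With a fixed labor force, u_{t+1} = u_t + s·(1−u_t) − f·u_t = u_t·(1−s−f) + s.
Here 1−s−f = 0.643 and s = 0.022.
u_1 = 0.012000 × 0.643 + 0.022 = 0.029716.
u_2 = 0.029716 × 0.643 + 0.022 = 0.041107.
u_3 = 0.041107 × 0.643 + 0.022 = 0.048432.

Unemployment rate after three months ≈ 4.84%.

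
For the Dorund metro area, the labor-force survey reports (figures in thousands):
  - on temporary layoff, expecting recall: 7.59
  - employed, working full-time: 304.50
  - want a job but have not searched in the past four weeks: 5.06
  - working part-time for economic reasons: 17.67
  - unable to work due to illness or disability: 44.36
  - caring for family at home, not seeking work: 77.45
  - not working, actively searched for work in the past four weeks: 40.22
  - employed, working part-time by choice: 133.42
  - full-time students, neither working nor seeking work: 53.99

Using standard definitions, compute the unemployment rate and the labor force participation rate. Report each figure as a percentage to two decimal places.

Unemployment rate ≈ 9.50%; labor force participation rate ≈ 73.57%.

Employed = 304.50 + 17.67 + 133.42 = 455.59 thousand (anyone who worked, including part-time for economic reasons, counts as employed).
Unemployed = 7.59 + 40.22 = 47.81 thousand (jobless and actively searching, or on temporary layoff).
Labor force = 455.59 + 47.81 = 503.40 thousand.
Not in labor force = 5.06 + 44.36 + 77.45 + 53.99 = 180.86 thousand (those not working and not actively searching are outside the labor force — including those who want a job but have given up searching).
Civilian working-age population = 503.40 + 180.86 = 684.26 thousand.
Unemployment rate = 47.81 / 503.40 = 9.50%.
Labor force participation rate = 503.40 / 684.26 = 73.57%.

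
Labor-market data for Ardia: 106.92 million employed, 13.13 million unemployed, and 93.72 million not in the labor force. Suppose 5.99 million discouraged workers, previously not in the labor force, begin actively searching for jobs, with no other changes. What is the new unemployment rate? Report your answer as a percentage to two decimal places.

Initially, labor force = 106.92 + 13.13 = 120.05 million, so u = 13.13/120.05 = 10.94%.
After the change, unemployed and labor force both rise by 5.99 → E = 106.92, U = 19.12, labor force = 126.04 million.
New unemployment rate = 19.12 / 126.04 = 15.17%.

New unemployment rate ≈ 15.17%.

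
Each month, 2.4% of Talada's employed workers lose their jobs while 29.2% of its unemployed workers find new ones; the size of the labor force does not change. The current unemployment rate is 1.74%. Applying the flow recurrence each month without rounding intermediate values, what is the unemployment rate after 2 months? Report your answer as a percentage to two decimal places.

Unemployment rate after two months ≈ 4.86%.

With a fixed labor force, u_{t+1} = u_t + s·(1−u_t) − f·u_t = u_t·(1−s−f) + s.
Here 1−s−f = 0.684 and s = 0.024.
u_1 = 0.017400 × 0.684 + 0.024 = 0.035902.
u_2 = 0.035902 × 0.684 + 0.024 = 0.048557.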